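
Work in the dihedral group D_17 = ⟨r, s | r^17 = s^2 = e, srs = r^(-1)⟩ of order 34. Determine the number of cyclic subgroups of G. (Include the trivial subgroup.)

Group the elements of G by the cyclic subgroup they generate; each cyclic subgroup of order d accounts for φ(d) elements.
Cyclic subgroups by order — order 1: 1; order 2: 17; order 17: 1.
Total: 19.

19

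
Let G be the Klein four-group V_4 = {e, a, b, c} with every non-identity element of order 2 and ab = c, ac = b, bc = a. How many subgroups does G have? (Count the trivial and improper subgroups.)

5

|G| = 4, so by Lagrange every subgroup order divides 4. Divisors: 1, 2, 4.
Subgroups by order — order 1: 1; order 2: 3; order 4: 1.
Total: 1 + 3 + 1 = 5.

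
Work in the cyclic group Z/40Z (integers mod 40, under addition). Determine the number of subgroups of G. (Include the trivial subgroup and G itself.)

Subgroups of the cyclic group Z/40Z correspond bijectively to divisors of 40.
Divisors of 40: 1, 2, 4, 5, 8, 10, 20, 40.
So Z/40Z has 8 subgroups.

8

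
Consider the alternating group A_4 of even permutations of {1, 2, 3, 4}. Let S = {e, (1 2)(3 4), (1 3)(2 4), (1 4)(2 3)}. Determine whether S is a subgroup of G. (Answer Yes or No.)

Yes

|S| = 4 divides |G| = 12, consistent with Lagrange.
S contains the identity, every element's inverse is in S, and S is closed under ∘: it is a subgroup.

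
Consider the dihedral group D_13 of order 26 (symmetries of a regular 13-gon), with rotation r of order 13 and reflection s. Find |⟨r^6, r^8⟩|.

|⟨r^6⟩| = 13 and |⟨r^8⟩| = 13, so |H| is a multiple of lcm(13, 13) = 13 and divides |G| = 26.
Closing under the operation: H = {e, r, r^2, r^3, r^4, r^5, r^6, r^7, r^8, r^9, r^10, r^11, r^12}, so |H| = 13.

13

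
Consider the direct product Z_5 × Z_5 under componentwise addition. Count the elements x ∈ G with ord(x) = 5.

24

An element (a,b) has order lcm(ord(a), ord(b)); count pairs with lcm equal to 5.
Enumerating gives 24 such elements.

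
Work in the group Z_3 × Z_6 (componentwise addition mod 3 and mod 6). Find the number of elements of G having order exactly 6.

An element (a,b) has order lcm(ord(a), ord(b)); count pairs with lcm equal to 6.
Enumerating gives 8 such elements.

8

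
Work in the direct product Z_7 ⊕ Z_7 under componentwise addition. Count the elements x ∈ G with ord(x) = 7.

48

An element (a,b) has order lcm(ord(a), ord(b)); count pairs with lcm equal to 7.
Enumerating gives 48 such elements.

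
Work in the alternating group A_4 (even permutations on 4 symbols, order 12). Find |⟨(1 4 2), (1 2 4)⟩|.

3

|⟨(1 4 2)⟩| = 3 and |⟨(1 2 4)⟩| = 3, so |H| is a multiple of lcm(3, 3) = 3 and divides |G| = 12.
Closing under the operation: H = {e, (1 2 4), (1 4 2)}, so |H| = 3.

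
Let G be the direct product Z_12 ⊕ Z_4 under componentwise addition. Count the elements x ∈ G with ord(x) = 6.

6

An element (a,b) has order lcm(ord(a), ord(b)); count pairs with lcm equal to 6.
Enumerating gives 6 such elements.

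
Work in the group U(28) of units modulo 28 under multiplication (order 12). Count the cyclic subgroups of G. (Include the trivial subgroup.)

8

Each element a generates a cyclic subgroup ⟨a⟩; distinct elements may generate the same one (a cyclic group of order d has φ(d) generators).
Cyclic subgroups by order — order 1: 1; order 2: 3; order 3: 1; order 6: 3.
Total: 8.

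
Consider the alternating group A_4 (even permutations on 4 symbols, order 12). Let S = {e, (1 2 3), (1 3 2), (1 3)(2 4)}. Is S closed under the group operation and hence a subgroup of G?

No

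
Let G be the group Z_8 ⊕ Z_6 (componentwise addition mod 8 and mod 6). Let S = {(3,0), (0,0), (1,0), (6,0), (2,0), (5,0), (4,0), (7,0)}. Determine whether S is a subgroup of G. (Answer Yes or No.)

|S| = 8 divides |G| = 48, consistent with Lagrange.
S contains the identity, every element's inverse is in S, and S is closed under +: it is a subgroup.
In fact S = ⟨(7,0)⟩.

Yes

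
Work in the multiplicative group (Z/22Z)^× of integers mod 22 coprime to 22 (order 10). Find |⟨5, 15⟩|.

|⟨5⟩| = 5 and |⟨15⟩| = 5, so |H| is a multiple of lcm(5, 5) = 5 and divides |G| = 10.
Closing under the operation: H = {1, 3, 5, 9, 15}, so |H| = 5.

5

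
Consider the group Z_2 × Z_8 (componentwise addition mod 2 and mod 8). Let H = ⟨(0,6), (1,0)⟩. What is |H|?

8

|⟨(0,6)⟩| = 4 and |⟨(1,0)⟩| = 2, so |H| is a multiple of lcm(4, 2) = 4 and divides |G| = 16.
Closing under the operation: H = {(0,0), (0,2), (0,4), (0,6), (1,0), (1,2), (1,4), (1,6)}, so |H| = 8.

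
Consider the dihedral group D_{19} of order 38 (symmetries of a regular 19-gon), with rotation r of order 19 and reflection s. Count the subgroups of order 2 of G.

|G| = 38 and 2 | 38, so subgroups of order 2 are possible by Lagrange.
The subgroups of order 2 are: {e, r^10s}; {e, r^11s}; {e, r^12s}; {e, r^13s}; … (19 in all).
So G has 19 subgroups of order 2.

19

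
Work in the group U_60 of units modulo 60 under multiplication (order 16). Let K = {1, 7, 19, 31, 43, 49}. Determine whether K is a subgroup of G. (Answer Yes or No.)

No

|K| = 6 does not divide |G| = 16, so by Lagrange K is not a subgroup.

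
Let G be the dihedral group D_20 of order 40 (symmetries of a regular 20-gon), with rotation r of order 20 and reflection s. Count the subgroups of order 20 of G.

|G| = 40 and 20 | 40, so subgroups of order 20 are possible by Lagrange.
The subgroups of order 20 are: {e, r, r^2, r^3, r^4, r^5, r^6, r^7, r^8, r^9, r^10, r^11, r^12, r^13, r^14, r^15, r^16, r^17, r^18, r^19}; {e, r^2, r^4, r^6, r^8, r^10, r^12, r^14, r^16, r^18, s, r^2s, r^4s, r^6s, r^8s, r^10s, r^12s, r^14s, r^16s, r^18s}; {e, r^2, r^4, r^6, r^8, r^10, r^12, r^14, r^16, r^18, rs, r^3s, r^5s, r^7s, r^9s, r^11s, r^13s, r^15s, r^17s, r^19s}.
So G has 3 subgroups of order 20.

3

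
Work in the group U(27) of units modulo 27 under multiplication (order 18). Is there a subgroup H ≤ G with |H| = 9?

9 | 18. A subgroup of order 9 is {1, 4, 7, 10, 13, 16, 19, 22, 25}.

Yes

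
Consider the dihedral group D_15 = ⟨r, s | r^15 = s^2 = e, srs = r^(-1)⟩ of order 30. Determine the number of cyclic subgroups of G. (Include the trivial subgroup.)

19

Each element a generates a cyclic subgroup ⟨a⟩; distinct elements may generate the same one (a cyclic group of order d has φ(d) generators).
Cyclic subgroups by order — order 1: 1; order 2: 15; order 3: 1; order 5: 1; order 15: 1.
Total: 19.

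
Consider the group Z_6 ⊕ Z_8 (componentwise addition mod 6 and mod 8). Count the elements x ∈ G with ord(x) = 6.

An element (a,b) has order lcm(ord(a), ord(b)); count pairs with lcm equal to 6.
Enumerating gives 6 such elements.

6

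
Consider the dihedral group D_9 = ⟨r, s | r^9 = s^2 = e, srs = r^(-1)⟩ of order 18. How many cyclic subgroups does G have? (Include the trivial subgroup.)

12

A cyclic subgroup of order d is generated by each of its φ(d) elements of order d, so the cyclic subgroups of order d number (#elements of order d)/φ(d).
Cyclic subgroups by order — order 1: 1; order 2: 9; order 3: 1; order 9: 1.
Total: 12.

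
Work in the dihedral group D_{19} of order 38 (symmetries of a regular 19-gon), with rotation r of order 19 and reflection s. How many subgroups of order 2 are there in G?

19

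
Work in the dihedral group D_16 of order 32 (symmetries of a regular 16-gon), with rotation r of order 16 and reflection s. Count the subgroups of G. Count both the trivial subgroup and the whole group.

|G| = 32, so by Lagrange every subgroup order divides 32. Divisors: 1, 2, 4, 8, 16, 32.
Subgroups by order — order 1: 1; order 2: 17; order 4: 9; order 8: 5; order 16: 3; order 32: 1.
Total: 1 + 17 + 9 + 5 + 3 + 1 = 36.

36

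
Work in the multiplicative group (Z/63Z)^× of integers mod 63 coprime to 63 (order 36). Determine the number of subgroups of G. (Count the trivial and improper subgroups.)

30

|G| = 36, so by Lagrange every subgroup order divides 36. Divisors: 1, 2, 3, 4, 6, 9, 12, 18, 36.
Subgroups by order — order 1: 1; order 2: 3; order 3: 4; order 4: 1; order 6: 12; order 9: 1; order 12: 4; order 18: 3; order 36: 1.
Total: 1 + 3 + 4 + 1 + 12 + 1 + 4 + 3 + 1 = 30.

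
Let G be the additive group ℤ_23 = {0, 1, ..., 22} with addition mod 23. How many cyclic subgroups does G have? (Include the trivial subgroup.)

2

Group the elements of G by the cyclic subgroup they generate; each cyclic subgroup of order d accounts for φ(d) elements.
Cyclic subgroups by order — order 1: 1; order 23: 1.
Total: 2.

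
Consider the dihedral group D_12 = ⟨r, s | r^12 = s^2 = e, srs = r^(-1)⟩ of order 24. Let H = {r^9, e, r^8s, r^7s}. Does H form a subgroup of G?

No

r^9 ∈ H but its inverse r^3 ∉ H, so H is not a subgroup.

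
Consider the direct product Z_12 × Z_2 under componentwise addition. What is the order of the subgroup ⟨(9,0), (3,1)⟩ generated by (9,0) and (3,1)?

|⟨(9,0)⟩| = 4 and |⟨(3,1)⟩| = 4, so |H| is a multiple of lcm(4, 4) = 4 and divides |G| = 24.
Closing under the operation: H = {(0,0), (0,1), (3,0), (3,1), (6,0), (6,1), (9,0), (9,1)}, so |H| = 8.

8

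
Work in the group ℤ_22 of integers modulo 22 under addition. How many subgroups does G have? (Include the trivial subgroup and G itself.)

4

Subgroups of the cyclic group ℤ_22 correspond bijectively to divisors of 22.
Divisors of 22: 1, 2, 11, 22.
So ℤ_22 has 4 subgroups.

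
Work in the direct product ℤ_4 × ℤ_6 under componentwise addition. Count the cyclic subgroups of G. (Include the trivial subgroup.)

Each element a generates a cyclic subgroup ⟨a⟩; distinct elements may generate the same one (a cyclic group of order d has φ(d) generators).
Cyclic subgroups by order — order 1: 1; order 2: 3; order 3: 1; order 4: 2; order 6: 3; order 12: 2.
Total: 12.

12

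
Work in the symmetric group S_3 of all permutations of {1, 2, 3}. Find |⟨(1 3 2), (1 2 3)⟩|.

3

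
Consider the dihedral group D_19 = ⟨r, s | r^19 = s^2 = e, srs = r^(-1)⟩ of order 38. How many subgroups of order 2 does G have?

19

|G| = 38 and 2 | 38, so subgroups of order 2 are possible by Lagrange.
The subgroups of order 2 are: {e, r^10s}; {e, r^11s}; {e, r^12s}; {e, r^13s}; … (19 in all).
So G has 19 subgroups of order 2.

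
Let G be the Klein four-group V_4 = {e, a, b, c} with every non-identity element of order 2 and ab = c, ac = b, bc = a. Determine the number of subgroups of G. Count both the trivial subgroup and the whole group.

5

|G| = 4, so by Lagrange every subgroup order divides 4. Divisors: 1, 2, 4.
Subgroups by order — order 1: 1; order 2: 3; order 4: 1.
Total: 1 + 3 + 1 = 5.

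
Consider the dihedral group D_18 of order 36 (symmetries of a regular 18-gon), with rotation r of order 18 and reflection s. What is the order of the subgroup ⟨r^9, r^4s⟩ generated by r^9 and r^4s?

|⟨r^9⟩| = 2 and |⟨r^4s⟩| = 2, so |H| is a multiple of lcm(2, 2) = 2 and divides |G| = 36.
Closing under the operation: H = {e, r^9, r^4s, r^13s}, so |H| = 4.

4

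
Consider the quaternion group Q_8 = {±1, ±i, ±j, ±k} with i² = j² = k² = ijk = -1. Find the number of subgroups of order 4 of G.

3

|G| = 8 and 4 | 8, so subgroups of order 4 are possible by Lagrange.
The subgroups of order 4 are: {1, -1, i, -i}; {1, -1, j, -j}; {1, -1, k, -k}.
So G has 3 subgroups of order 4.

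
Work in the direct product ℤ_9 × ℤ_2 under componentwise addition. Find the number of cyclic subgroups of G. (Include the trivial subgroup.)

6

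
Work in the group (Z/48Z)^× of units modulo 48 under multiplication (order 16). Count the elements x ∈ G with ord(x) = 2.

7

The elements of order 2 are: 7, 17, 23, 25, 31, 41, 47.
That's 7.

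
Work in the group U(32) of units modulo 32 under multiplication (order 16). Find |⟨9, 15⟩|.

|⟨9⟩| = 4 and |⟨15⟩| = 2, so |H| is a multiple of lcm(4, 2) = 4 and divides |G| = 16.
Closing under the operation: H = {1, 7, 9, 15, 17, 23, 25, 31}, so |H| = 8.

8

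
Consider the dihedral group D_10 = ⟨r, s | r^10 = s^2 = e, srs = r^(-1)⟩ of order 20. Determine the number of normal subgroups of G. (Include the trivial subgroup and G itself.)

7

G has 22 subgroups. Checking conjugation-invariance by order — order 1: 1/1 normal; order 2: 1/11 normal; order 4: 0/5 normal; order 5: 1/1 normal; order 10: 3/3 normal; order 20: 1/1 normal.
Total normal subgroups: 7.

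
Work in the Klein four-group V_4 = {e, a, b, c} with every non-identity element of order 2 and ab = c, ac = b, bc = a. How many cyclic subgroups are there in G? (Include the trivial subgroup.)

4

Each element a generates a cyclic subgroup ⟨a⟩; distinct elements may generate the same one (a cyclic group of order d has φ(d) generators).
Cyclic subgroups by order — order 1: 1; order 2: 3.
Total: 4.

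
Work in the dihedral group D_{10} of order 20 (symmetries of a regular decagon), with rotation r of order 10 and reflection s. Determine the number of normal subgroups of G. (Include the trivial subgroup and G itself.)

7

G has 22 subgroups. Checking conjugation-invariance by order — order 1: 1/1 normal; order 2: 1/11 normal; order 4: 0/5 normal; order 5: 1/1 normal; order 10: 3/3 normal; order 20: 1/1 normal.
Total normal subgroups: 7.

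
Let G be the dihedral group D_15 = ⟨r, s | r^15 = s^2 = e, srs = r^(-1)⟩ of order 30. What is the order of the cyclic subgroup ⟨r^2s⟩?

2

Computing powers of r^2s: the smallest k with (r^2s)^k = e is k = 2.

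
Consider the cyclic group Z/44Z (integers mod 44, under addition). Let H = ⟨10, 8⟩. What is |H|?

22

|⟨10⟩| = 22 and |⟨8⟩| = 11, so |H| is a multiple of lcm(22, 11) = 22 and divides |G| = 44.
Closing under the operation: H = {0, 2, 4, 6, 8, 10, 12, 14, 16, 18, 20, 22, 24, 26, 28, 30, 32, 34, 36, 38, 40, 42}, so |H| = 22.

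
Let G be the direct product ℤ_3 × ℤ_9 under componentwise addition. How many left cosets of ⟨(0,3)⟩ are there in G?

9

|⟨(0,3)⟩| = 3 and |G| = 27.
By Lagrange, [G : H] = |G|/|H| = 27/3 = 9.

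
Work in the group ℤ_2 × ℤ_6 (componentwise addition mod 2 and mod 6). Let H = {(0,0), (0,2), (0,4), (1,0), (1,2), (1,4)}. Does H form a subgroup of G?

Yes

|H| = 6 divides |G| = 12, consistent with Lagrange.
H contains the identity, every element's inverse is in H, and H is closed under +: it is a subgroup.
In fact H = ⟨(1,2)⟩.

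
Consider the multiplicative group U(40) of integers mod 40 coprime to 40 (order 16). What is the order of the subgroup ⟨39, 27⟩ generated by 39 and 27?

|⟨39⟩| = 2 and |⟨27⟩| = 4, so |H| is a multiple of lcm(2, 4) = 4 and divides |G| = 16.
Closing under the operation: H = {1, 3, 9, 13, 27, 31, 37, 39}, so |H| = 8.

8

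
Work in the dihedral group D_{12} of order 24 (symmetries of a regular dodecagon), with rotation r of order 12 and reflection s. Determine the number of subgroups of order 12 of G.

|G| = 24 and 12 | 24, so subgroups of order 12 are possible by Lagrange.
The subgroups of order 12 are: {e, r, r^2, r^3, r^4, r^5, r^6, r^7, r^8, r^9, r^10, r^11}; {e, r^2, r^4, r^6, r^8, r^10, s, r^2s, r^4s, r^6s, r^8s, r^10s}; {e, r^2, r^4, r^6, r^8, r^10, rs, r^3s, r^5s, r^7s, r^9s, r^11s}.
So G has 3 subgroups of order 12.

3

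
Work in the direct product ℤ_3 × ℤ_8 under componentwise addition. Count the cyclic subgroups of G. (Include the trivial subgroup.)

Group the elements of G by the cyclic subgroup they generate; each cyclic subgroup of order d accounts for φ(d) elements.
Cyclic subgroups by order — order 1: 1; order 2: 1; order 3: 1; order 4: 1; order 6: 1; order 8: 1; order 12: 1; order 24: 1.
Total: 8.

8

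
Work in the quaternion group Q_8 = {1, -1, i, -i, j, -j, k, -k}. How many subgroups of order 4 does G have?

3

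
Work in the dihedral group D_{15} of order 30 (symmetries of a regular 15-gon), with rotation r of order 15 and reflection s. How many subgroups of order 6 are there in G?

|G| = 30 and 6 | 30, so subgroups of order 6 are possible by Lagrange.
The subgroups of order 6 are: {e, r^5, r^10, s, r^5s, r^10s}; {e, r^5, r^10, rs, r^6s, r^11s}; {e, r^5, r^10, r^2s, r^7s, r^12s}; {e, r^5, r^10, r^3s, r^8s, r^13s}; … (5 in all).
So G has 5 subgroups of order 6.

5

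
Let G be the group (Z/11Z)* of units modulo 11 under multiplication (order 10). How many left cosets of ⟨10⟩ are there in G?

5

|⟨10⟩| = 2 and |G| = 10.
By Lagrange, [G : H] = |G|/|H| = 10/2 = 5.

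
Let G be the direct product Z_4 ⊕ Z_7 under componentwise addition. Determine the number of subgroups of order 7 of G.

1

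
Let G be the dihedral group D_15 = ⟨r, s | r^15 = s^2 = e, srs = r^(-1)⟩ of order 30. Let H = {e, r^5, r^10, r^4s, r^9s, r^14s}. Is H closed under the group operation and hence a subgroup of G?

Yes

|H| = 6 divides |G| = 30, consistent with Lagrange.
H contains the identity, every element's inverse is in H, and H is closed under ·: it is a subgroup.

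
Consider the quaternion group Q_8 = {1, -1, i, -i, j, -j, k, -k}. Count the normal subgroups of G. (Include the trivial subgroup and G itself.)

6

G has 6 subgroups. Checking conjugation-invariance by order — order 1: 1/1 normal; order 2: 1/1 normal; order 4: 3/3 normal; order 8: 1/1 normal.
Total normal subgroups: 6.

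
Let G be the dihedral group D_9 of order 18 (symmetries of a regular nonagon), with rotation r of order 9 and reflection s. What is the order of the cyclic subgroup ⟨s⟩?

Computing powers of s: the smallest k with (s)^k = e is k = 2.

2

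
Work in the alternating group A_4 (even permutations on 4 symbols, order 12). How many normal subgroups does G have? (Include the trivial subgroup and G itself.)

3

G has 10 subgroups. Checking conjugation-invariance by order — order 1: 1/1 normal; order 2: 0/3 normal; order 3: 0/4 normal; order 4: 1/1 normal; order 12: 1/1 normal.
Total normal subgroups: 3.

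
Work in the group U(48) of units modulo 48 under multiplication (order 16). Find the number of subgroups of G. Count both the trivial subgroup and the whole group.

27

|G| = 16, so by Lagrange every subgroup order divides 16. Divisors: 1, 2, 4, 8, 16.
Subgroups by order — order 1: 1; order 2: 7; order 4: 11; order 8: 7; order 16: 1.
Total: 1 + 7 + 11 + 7 + 1 = 27.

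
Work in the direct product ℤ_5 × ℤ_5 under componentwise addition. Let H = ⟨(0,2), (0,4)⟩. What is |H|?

|⟨(0,2)⟩| = 5 and |⟨(0,4)⟩| = 5, so |H| is a multiple of lcm(5, 5) = 5 and divides |G| = 25.
Closing under the operation: H = {(0,0), (0,1), (0,2), (0,3), (0,4)}, so |H| = 5.

5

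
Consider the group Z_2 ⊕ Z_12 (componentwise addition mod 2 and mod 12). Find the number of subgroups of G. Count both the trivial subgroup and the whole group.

|G| = 24, so by Lagrange every subgroup order divides 24. Divisors: 1, 2, 3, 4, 6, 8, 12, 24.
Subgroups by order — order 1: 1; order 2: 3; order 3: 1; order 4: 3; order 6: 3; order 8: 1; order 12: 3; order 24: 1.
Total: 1 + 3 + 1 + 3 + 3 + 1 + 3 + 1 = 16.

16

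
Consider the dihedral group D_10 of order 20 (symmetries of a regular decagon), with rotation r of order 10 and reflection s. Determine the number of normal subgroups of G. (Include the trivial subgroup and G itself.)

7

G has 22 subgroups. Checking conjugation-invariance by order — order 1: 1/1 normal; order 2: 1/11 normal; order 4: 0/5 normal; order 5: 1/1 normal; order 10: 3/3 normal; order 20: 1/1 normal.
Total normal subgroups: 7.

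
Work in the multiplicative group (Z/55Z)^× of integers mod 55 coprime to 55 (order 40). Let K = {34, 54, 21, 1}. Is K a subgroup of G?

|K| = 4 divides |G| = 40, consistent with Lagrange.
K contains the identity, every element's inverse is in K, and K is closed under ·: it is a subgroup.

Yes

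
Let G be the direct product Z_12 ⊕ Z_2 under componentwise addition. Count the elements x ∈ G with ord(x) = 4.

4

An element (a,b) has order lcm(ord(a), ord(b)); count pairs with lcm equal to 4.
Enumerating gives 4 such elements.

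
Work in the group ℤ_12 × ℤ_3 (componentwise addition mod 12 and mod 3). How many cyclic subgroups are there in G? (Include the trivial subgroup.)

A cyclic subgroup of order d is generated by each of its φ(d) elements of order d, so the cyclic subgroups of order d number (#elements of order d)/φ(d).
Cyclic subgroups by order — order 1: 1; order 2: 1; order 3: 4; order 4: 1; order 6: 4; order 12: 4.
Total: 15.

15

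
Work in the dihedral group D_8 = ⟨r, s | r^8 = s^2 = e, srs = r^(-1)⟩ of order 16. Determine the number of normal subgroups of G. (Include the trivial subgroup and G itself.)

7

G has 19 subgroups. Checking conjugation-invariance by order — order 1: 1/1 normal; order 2: 1/9 normal; order 4: 1/5 normal; order 8: 3/3 normal; order 16: 1/1 normal.
Total normal subgroups: 7.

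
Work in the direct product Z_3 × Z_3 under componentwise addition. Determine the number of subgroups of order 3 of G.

4

|G| = 9 and 3 | 9, so subgroups of order 3 are possible by Lagrange.
The subgroups of order 3 are: {(0,0), (0,1), (0,2)}; {(0,0), (1,0), (2,0)}; {(0,0), (1,1), (2,2)}; {(0,0), (1,2), (2,1)}.
So G has 4 subgroups of order 3.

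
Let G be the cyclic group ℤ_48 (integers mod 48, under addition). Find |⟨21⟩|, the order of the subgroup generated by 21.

In ℤ_48, the order of an element a is n/gcd(a, n).
gcd(21, 48) = 3, so |⟨21⟩| = 48/3 = 16.

16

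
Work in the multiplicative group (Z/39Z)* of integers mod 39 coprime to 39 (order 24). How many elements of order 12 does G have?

8

The elements of order 12 are: 2, 7, 11, 19, 20, 28, 32, 37.
That's 8.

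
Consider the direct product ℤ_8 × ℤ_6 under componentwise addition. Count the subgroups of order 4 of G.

3

|G| = 48 and 4 | 48, so subgroups of order 4 are possible by Lagrange.
The subgroups of order 4 are: {(0,0), (0,3), (4,0), (4,3)}; {(0,0), (2,0), (4,0), (6,0)}; {(0,0), (2,3), (4,0), (6,3)}.
So G has 3 subgroups of order 4.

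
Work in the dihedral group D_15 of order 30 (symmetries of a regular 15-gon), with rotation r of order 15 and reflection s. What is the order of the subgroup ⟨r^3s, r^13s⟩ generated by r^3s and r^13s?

|⟨r^3s⟩| = 2 and |⟨r^13s⟩| = 2, so |H| is a multiple of lcm(2, 2) = 2 and divides |G| = 30.
Closing under the operation: H = {e, r^5, r^10, r^3s, r^8s, r^13s}, so |H| = 6.

6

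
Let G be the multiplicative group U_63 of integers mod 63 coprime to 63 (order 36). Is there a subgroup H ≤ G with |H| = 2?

Yes

2 | 36. A subgroup of order 2 is {1, 55}.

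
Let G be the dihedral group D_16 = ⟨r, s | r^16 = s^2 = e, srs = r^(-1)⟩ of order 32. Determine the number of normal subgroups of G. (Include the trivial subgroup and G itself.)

8

G has 36 subgroups. Checking conjugation-invariance by order — order 1: 1/1 normal; order 2: 1/17 normal; order 4: 1/9 normal; order 8: 1/5 normal; order 16: 3/3 normal; order 32: 1/1 normal.
Total normal subgroups: 8.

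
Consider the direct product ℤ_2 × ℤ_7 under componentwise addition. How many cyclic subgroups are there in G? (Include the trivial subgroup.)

Group the elements of G by the cyclic subgroup they generate; each cyclic subgroup of order d accounts for φ(d) elements.
Cyclic subgroups by order — order 1: 1; order 2: 1; order 7: 1; order 14: 1.
Total: 4.

4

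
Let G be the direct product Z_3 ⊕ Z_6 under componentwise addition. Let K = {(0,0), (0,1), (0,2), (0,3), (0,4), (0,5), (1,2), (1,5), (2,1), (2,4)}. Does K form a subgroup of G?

No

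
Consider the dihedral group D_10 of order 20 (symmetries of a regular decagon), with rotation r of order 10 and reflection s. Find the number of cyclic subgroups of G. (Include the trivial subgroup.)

14

Group the elements of G by the cyclic subgroup they generate; each cyclic subgroup of order d accounts for φ(d) elements.
Cyclic subgroups by order — order 1: 1; order 2: 11; order 5: 1; order 10: 1.
Total: 14.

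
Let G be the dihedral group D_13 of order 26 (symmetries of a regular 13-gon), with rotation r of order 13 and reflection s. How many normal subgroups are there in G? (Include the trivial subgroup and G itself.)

3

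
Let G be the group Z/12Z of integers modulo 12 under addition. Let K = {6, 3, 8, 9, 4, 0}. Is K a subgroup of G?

No

Closure fails: 3 + 4 = 7 ∉ K. So K is not a subgroup.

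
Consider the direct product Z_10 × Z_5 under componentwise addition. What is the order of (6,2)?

The order of (6,2) in Z_10 × Z_5 is lcm(ord(6) in Z_10, ord(2) in Z_5).
ord(6) = 5 and ord(2) = 5, so |⟨(6,2)⟩| = lcm(5, 5) = 5.

5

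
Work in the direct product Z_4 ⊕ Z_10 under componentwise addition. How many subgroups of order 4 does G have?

3

|G| = 40 and 4 | 40, so subgroups of order 4 are possible by Lagrange.
The subgroups of order 4 are: {(0,0), (0,5), (2,0), (2,5)}; {(0,0), (1,0), (2,0), (3,0)}; {(0,0), (1,5), (2,0), (3,5)}.
So G has 3 subgroups of order 4.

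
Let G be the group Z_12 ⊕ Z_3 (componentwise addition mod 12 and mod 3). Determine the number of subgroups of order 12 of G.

|G| = 36 and 12 | 36, so subgroups of order 12 are possible by Lagrange.
The subgroups of order 12 are: {(0,0), (0,1), (0,2), (3,0), (3,1), (3,2), (6,0), (6,1), (6,2), (9,0), (9,1), (9,2)}; {(0,0), (1,0), (2,0), (3,0), (4,0), (5,0), (6,0), (7,0), (8,0), (9,0), (10,0), (11,0)}; {(0,0), (1,1), (2,2), (3,0), (4,1), (5,2), (6,0), (7,1), (8,2), (9,0), (10,1), (11,2)}; {(0,0), (1,2), (2,1), (3,0), (4,2), (5,1), (6,0), (7,2), (8,1), (9,0), (10,2), (11,1)}.
So G has 4 subgroups of order 12.

4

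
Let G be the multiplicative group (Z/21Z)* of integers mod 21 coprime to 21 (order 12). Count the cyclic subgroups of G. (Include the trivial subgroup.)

Group the elements of G by the cyclic subgroup they generate; each cyclic subgroup of order d accounts for φ(d) elements.
Cyclic subgroups by order — order 1: 1; order 2: 3; order 3: 1; order 6: 3.
Total: 8.

8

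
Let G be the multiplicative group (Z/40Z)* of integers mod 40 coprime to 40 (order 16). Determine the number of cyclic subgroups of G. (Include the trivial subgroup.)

Group the elements of G by the cyclic subgroup they generate; each cyclic subgroup of order d accounts for φ(d) elements.
Cyclic subgroups by order — order 1: 1; order 2: 7; order 4: 4.
Total: 12.

12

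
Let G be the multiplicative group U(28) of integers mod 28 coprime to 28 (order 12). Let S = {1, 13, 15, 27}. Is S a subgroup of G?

|S| = 4 divides |G| = 12, consistent with Lagrange.
S contains the identity, every element's inverse is in S, and S is closed under ·: it is a subgroup.

Yes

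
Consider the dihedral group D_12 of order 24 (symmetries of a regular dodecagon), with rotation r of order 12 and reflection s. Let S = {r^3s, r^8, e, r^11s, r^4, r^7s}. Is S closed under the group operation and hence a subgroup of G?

Yes

|S| = 6 divides |G| = 24, consistent with Lagrange.
S contains the identity, every element's inverse is in S, and S is closed under ·: it is a subgroup.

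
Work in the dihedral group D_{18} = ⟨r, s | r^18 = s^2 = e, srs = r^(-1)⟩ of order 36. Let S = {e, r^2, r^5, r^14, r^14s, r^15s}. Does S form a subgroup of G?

r^5 ∈ S but its inverse r^13 ∉ S, so S is not a subgroup.

No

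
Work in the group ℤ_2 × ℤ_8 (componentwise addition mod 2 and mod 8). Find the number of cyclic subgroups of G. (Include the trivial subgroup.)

8

Group the elements of G by the cyclic subgroup they generate; each cyclic subgroup of order d accounts for φ(d) elements.
Cyclic subgroups by order — order 1: 1; order 2: 3; order 4: 2; order 8: 2.
Total: 8.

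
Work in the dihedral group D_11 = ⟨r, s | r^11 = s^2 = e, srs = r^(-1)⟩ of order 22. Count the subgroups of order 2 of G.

11

|G| = 22 and 2 | 22, so subgroups of order 2 are possible by Lagrange.
The subgroups of order 2 are: {e, r^10s}; {e, r^2s}; {e, r^3s}; {e, r^4s}; … (11 in all).
So G has 11 subgroups of order 2.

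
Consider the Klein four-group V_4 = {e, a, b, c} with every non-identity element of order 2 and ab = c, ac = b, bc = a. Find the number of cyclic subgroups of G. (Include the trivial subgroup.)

4

Each element a generates a cyclic subgroup ⟨a⟩; distinct elements may generate the same one (a cyclic group of order d has φ(d) generators).
Cyclic subgroups by order — order 1: 1; order 2: 3.
Total: 4.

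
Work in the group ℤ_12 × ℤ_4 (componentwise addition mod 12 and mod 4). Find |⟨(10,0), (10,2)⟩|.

12

|⟨(10,0)⟩| = 6 and |⟨(10,2)⟩| = 6, so |H| is a multiple of lcm(6, 6) = 6 and divides |G| = 48.
Closing under the operation: H = {(0,0), (0,2), (2,0), (2,2), (4,0), (4,2), (6,0), (6,2), (8,0), (8,2), (10,0), (10,2)}, so |H| = 12.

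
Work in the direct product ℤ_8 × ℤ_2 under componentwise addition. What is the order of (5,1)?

8

The order of (5,1) in Z_8 × Z_2 is lcm(ord(5) in Z_8, ord(1) in Z_2).
ord(5) = 8 and ord(1) = 2, so |⟨(5,1)⟩| = lcm(8, 2) = 8.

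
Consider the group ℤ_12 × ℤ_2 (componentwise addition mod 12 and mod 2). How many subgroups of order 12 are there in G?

3

|G| = 24 and 12 | 24, so subgroups of order 12 are possible by Lagrange.
The subgroups of order 12 are: {(0,0), (0,1), (2,0), (2,1), (4,0), (4,1), (6,0), (6,1), (8,0), (8,1), (10,0), (10,1)}; {(0,0), (1,0), (2,0), (3,0), (4,0), (5,0), (6,0), (7,0), (8,0), (9,0), (10,0), (11,0)}; {(0,0), (1,1), (2,0), (3,1), (4,0), (5,1), (6,0), (7,1), (8,0), (9,1), (10,0), (11,1)}.
So G has 3 subgroups of order 12.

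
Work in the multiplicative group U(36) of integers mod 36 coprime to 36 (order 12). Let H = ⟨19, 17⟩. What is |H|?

|⟨19⟩| = 2 and |⟨17⟩| = 2, so |H| is a multiple of lcm(2, 2) = 2 and divides |G| = 12.
Closing under the operation: H = {1, 17, 19, 35}, so |H| = 4.

4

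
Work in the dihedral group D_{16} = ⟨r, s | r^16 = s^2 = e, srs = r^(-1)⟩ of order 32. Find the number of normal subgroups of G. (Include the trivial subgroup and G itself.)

G has 36 subgroups. Checking conjugation-invariance by order — order 1: 1/1 normal; order 2: 1/17 normal; order 4: 1/9 normal; order 8: 1/5 normal; order 16: 3/3 normal; order 32: 1/1 normal.
Total normal subgroups: 8.

8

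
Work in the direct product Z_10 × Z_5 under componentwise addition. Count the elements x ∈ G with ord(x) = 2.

An element (a,b) has order lcm(ord(a), ord(b)); count pairs with lcm equal to 2.
Enumerating gives 1 such elements.

1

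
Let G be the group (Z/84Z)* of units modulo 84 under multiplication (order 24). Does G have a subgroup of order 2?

2 | 24. A subgroup of order 2 is {1, 13}.

Yes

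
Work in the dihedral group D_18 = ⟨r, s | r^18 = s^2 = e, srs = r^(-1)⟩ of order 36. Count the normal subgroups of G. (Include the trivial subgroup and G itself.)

G has 45 subgroups. Checking conjugation-invariance by order — order 1: 1/1 normal; order 2: 1/19 normal; order 3: 1/1 normal; order 4: 0/9 normal; order 6: 1/7 normal; order 9: 1/1 normal; order 12: 0/3 normal; order 18: 3/3 normal; order 36: 1/1 normal.
Total normal subgroups: 9.

9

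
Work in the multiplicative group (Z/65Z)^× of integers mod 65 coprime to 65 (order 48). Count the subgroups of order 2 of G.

|G| = 48 and 2 | 48, so subgroups of order 2 are possible by Lagrange.
The subgroups of order 2 are: {1, 14}; {1, 51}; {1, 64}.
So G has 3 subgroups of order 2.

3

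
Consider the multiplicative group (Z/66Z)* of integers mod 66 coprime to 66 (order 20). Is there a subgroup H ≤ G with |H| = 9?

9 does not divide |G| = 20, so by Lagrange no subgroup of order 9 exists.

No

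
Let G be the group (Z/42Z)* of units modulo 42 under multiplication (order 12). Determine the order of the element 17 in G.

6

Compute successive powers of 17 mod 42: 17, 37, 41, 25, 5, 1; 17^6 ≡ 1 (mod 42).
So |⟨17⟩| = 6.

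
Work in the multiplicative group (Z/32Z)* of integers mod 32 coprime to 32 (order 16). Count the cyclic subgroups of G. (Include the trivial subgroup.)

8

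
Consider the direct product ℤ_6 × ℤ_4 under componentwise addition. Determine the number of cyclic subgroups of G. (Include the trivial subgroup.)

A cyclic subgroup of order d is generated by each of its φ(d) elements of order d, so the cyclic subgroups of order d number (#elements of order d)/φ(d).
Cyclic subgroups by order — order 1: 1; order 2: 3; order 3: 1; order 4: 2; order 6: 3; order 12: 2.
Total: 12.

12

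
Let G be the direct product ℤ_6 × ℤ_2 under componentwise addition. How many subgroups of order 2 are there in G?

3

|G| = 12 and 2 | 12, so subgroups of order 2 are possible by Lagrange.
The subgroups of order 2 are: {(0,0), (0,1)}; {(0,0), (3,0)}; {(0,0), (3,1)}.
So G has 3 subgroups of order 2.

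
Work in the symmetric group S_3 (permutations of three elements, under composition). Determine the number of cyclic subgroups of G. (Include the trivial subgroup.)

5

A cyclic subgroup of order d is generated by each of its φ(d) elements of order d, so the cyclic subgroups of order d number (#elements of order d)/φ(d).
Cyclic subgroups by order — order 1: 1; order 2: 3; order 3: 1.
Total: 5.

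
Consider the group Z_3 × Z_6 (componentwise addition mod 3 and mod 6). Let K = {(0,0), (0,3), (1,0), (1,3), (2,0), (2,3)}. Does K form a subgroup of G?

Yes

|K| = 6 divides |G| = 18, consistent with Lagrange.
K contains the identity, every element's inverse is in K, and K is closed under +: it is a subgroup.
In fact K = ⟨(2,3)⟩.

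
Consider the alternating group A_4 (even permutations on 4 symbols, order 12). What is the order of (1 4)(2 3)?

2

Computing powers of (1 4)(2 3): the smallest k with ((1 4)(2 3))^k = e is k = 2.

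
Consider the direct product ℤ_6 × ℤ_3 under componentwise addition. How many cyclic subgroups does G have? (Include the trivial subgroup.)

10

A cyclic subgroup of order d is generated by each of its φ(d) elements of order d, so the cyclic subgroups of order d number (#elements of order d)/φ(d).
Cyclic subgroups by order — order 1: 1; order 2: 1; order 3: 4; order 6: 4.
Total: 10.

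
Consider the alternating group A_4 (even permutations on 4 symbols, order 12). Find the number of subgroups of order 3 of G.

4

|G| = 12 and 3 | 12, so subgroups of order 3 are possible by Lagrange.
The subgroups of order 3 are: {e, (1 2 3), (1 3 2)}; {e, (1 2 4), (1 4 2)}; {e, (1 3 4), (1 4 3)}; {e, (2 3 4), (2 4 3)}.
So G has 4 subgroups of order 3.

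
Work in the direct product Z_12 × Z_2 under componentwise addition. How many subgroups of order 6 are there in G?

3

|G| = 24 and 6 | 24, so subgroups of order 6 are possible by Lagrange.
The subgroups of order 6 are: {(0,0), (0,1), (4,0), (4,1), (8,0), (8,1)}; {(0,0), (2,0), (4,0), (6,0), (8,0), (10,0)}; {(0,0), (2,1), (4,0), (6,1), (8,0), (10,1)}.
So G has 3 subgroups of order 6.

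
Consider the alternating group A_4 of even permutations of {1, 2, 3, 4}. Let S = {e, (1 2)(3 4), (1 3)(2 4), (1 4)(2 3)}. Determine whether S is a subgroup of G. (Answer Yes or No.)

|S| = 4 divides |G| = 12, consistent with Lagrange.
S contains the identity, every element's inverse is in S, and S is closed under ∘: it is a subgroup.

Yes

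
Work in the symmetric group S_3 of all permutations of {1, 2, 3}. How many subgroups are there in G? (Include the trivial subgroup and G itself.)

|G| = 6, so by Lagrange every subgroup order divides 6. Divisors: 1, 2, 3, 6.
Subgroups by order — order 1: 1; order 2: 3; order 3: 1; order 6: 1.
Total: 1 + 3 + 1 + 1 = 6.

6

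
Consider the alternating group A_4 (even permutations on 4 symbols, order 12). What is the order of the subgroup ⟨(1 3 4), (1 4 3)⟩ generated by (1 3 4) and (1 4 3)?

3

|⟨(1 3 4)⟩| = 3 and |⟨(1 4 3)⟩| = 3, so |H| is a multiple of lcm(3, 3) = 3 and divides |G| = 12.
Closing under the operation: H = {e, (1 3 4), (1 4 3)}, so |H| = 3.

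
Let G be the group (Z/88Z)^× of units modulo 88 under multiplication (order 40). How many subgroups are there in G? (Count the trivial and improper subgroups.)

|G| = 40, so by Lagrange every subgroup order divides 40. Divisors: 1, 2, 4, 5, 8, 10, 20, 40.
Subgroups by order — order 1: 1; order 2: 7; order 4: 7; order 5: 1; order 8: 1; order 10: 7; order 20: 7; order 40: 1.
Total: 1 + 7 + 7 + 1 + 1 + 7 + 7 + 1 = 32.

32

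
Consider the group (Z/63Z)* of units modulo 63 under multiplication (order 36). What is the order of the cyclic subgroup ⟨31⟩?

Compute successive powers of 31 mod 63: 31, 16, 55, 4, 61, 1; 31^6 ≡ 1 (mod 63).
So |⟨31⟩| = 6.

6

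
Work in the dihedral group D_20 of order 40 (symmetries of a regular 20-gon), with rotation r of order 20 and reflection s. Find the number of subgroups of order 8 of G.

|G| = 40 and 8 | 40, so subgroups of order 8 are possible by Lagrange.
The subgroups of order 8 are: {e, r^5, r^10, r^15, s, r^5s, r^10s, r^15s}; {e, r^5, r^10, r^15, rs, r^6s, r^11s, r^16s}; {e, r^5, r^10, r^15, r^2s, r^7s, r^12s, r^17s}; {e, r^5, r^10, r^15, r^3s, r^8s, r^13s, r^18s}; … (5 in all).
So G has 5 subgroups of order 8.

5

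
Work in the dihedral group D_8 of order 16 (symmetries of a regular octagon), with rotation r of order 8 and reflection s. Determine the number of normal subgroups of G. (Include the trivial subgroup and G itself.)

7

G has 19 subgroups. Checking conjugation-invariance by order — order 1: 1/1 normal; order 2: 1/9 normal; order 4: 1/5 normal; order 8: 3/3 normal; order 16: 1/1 normal.
Total normal subgroups: 7.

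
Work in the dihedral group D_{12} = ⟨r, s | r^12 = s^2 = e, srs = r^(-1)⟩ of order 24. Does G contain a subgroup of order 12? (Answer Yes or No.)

Yes

12 | 24. A subgroup of order 12 is {e, r, r^2, r^3, r^4, r^5, r^6, r^7, r^8, r^9, r^10, r^11}.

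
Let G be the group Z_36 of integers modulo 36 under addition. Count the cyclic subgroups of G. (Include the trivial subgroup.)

Each element a generates a cyclic subgroup ⟨a⟩; distinct elements may generate the same one (a cyclic group of order d has φ(d) generators).
Cyclic subgroups by order — order 1: 1; order 2: 1; order 3: 1; order 4: 1; order 6: 1; order 9: 1; order 12: 1; order 18: 1; order 36: 1.
Total: 9.

9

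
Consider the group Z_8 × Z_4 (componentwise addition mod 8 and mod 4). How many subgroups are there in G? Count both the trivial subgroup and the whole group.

|G| = 32, so by Lagrange every subgroup order divides 32. Divisors: 1, 2, 4, 8, 16, 32.
Subgroups by order — order 1: 1; order 2: 3; order 4: 7; order 8: 7; order 16: 3; order 32: 1.
Total: 1 + 3 + 7 + 7 + 3 + 1 = 22.

22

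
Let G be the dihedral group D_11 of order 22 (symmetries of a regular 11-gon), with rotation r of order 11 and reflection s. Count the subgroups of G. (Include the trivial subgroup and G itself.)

14

|G| = 22, so by Lagrange every subgroup order divides 22. Divisors: 1, 2, 11, 22.
Subgroups by order — order 1: 1; order 2: 11; order 11: 1; order 22: 1.
Total: 1 + 11 + 1 + 1 = 14.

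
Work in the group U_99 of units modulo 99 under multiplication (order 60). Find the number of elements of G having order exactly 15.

The elements of order 15 are: 4, 16, 25, 31, 49, 58, 70, 97.
That's 8.

8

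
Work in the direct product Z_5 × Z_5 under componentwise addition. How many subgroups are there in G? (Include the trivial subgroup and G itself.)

8

|G| = 25, so by Lagrange every subgroup order divides 25. Divisors: 1, 5, 25.
Subgroups by order — order 1: 1; order 5: 6; order 25: 1.
Total: 1 + 6 + 1 = 8.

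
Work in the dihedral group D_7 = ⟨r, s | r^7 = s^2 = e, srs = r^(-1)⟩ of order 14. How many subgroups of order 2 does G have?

7

|G| = 14 and 2 | 14, so subgroups of order 2 are possible by Lagrange.
The subgroups of order 2 are: {e, r^2s}; {e, r^3s}; {e, r^4s}; {e, r^5s}; … (7 in all).
So G has 7 subgroups of order 2.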